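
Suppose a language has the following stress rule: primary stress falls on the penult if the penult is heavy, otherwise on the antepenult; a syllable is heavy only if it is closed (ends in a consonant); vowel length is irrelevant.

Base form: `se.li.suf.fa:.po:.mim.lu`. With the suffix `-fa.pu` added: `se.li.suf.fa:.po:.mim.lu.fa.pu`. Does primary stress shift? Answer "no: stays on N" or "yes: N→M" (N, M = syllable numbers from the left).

Base `se.li.suf.fa:.po:.mim.lu` (7 syllables):
  Weights: 5 po: L, 6 mim H, 7 lu L.
  The penult (syllable 6, mim) is heavy, so it takes stress.
  → primary stress on syllable 6.
Suffixed `se.li.suf.fa:.po:.mim.lu.fa.pu` (9 syllables):
  Weights: 7 lu L, 8 fa L, 9 pu L.
  The penult (syllable 8, fa) is light, so stress falls on the antepenult (syllable 7, lu).
  → primary stress on syllable 7.

yes: 6→7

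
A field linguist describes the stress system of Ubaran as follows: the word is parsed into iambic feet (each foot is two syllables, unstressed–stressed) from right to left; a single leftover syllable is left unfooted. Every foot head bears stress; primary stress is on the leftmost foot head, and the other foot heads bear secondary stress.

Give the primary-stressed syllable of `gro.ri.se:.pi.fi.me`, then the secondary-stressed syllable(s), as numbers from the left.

Parse right to left into iambic (σˈσ) feet: (gro.ˈri) (se:.ˈpi) (fi.ˈme).
Foot heads (stressed positions): 2, 4, 6.
End Rule Leftmost: primary stress on the leftmost head = syllable 2.
Secondary stress on 4, 6: gro.ˈri.se:.ˌpi.fi.ˌme.

primary 2, secondary 4, 6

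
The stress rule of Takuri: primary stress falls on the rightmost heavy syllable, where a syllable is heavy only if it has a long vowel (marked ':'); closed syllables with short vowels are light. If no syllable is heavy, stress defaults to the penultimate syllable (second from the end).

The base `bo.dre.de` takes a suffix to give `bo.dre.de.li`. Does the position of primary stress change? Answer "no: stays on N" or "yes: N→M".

yes: 2→3

Base `bo.dre.de` (3 syllables):
  Weights: 1 bo L, 2 dre L, 3 de L.
  No heavy syllable in the domain; default to the penultimate syllable (second from the end) = syllable 2.
  → primary stress on syllable 2.
Suffixed `bo.dre.de.li` (4 syllables):
  Weights: 1 bo L, 2 dre L, 3 de L, 4 li L.
  No heavy syllable in the domain; default to the penultimate syllable (second from the end) = syllable 3.
  → primary stress on syllable 3.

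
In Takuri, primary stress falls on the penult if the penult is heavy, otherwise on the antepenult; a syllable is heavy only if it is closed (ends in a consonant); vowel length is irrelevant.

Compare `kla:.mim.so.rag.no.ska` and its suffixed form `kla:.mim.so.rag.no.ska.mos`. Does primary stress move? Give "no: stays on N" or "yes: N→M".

Base `kla:.mim.so.rag.no.ska` (6 syllables):
  Weights: 4 rag H, 5 no L, 6 ska L.
  The penult (syllable 5, no) is light, so stress falls on the antepenult (syllable 4, rag).
  → primary stress on syllable 4.
Suffixed `kla:.mim.so.rag.no.ska.mos` (7 syllables):
  Weights: 5 no L, 6 ska L, 7 mos H.
  The penult (syllable 6, ska) is light, so stress falls on the antepenult (syllable 5, no).
  → primary stress on syllable 5.

yes: 4→5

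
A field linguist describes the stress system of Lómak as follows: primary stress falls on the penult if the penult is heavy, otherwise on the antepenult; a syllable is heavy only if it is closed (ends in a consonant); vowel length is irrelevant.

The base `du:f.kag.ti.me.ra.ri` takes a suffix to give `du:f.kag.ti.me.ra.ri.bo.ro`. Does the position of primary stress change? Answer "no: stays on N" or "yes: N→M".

yes: 4→6

Base `du:f.kag.ti.me.ra.ri` (6 syllables):
  Weights: 4 me L, 5 ra L, 6 ri L.
  The penult (syllable 5, ra) is light, so stress falls on the antepenult (syllable 4, me).
  → primary stress on syllable 4.
Suffixed `du:f.kag.ti.me.ra.ri.bo.ro` (8 syllables):
  Weights: 6 ri L, 7 bo L, 8 ro L.
  The penult (syllable 7, bo) is light, so stress falls on the antepenult (syllable 6, ri).
  → primary stress on syllable 6.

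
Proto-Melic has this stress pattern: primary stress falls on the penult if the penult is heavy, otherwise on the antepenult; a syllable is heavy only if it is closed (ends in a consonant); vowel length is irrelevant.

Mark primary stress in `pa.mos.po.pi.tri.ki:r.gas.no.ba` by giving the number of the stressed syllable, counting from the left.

7

Weights: 7 gas H, 8 no L, 9 ba L.
The penult (syllable 8, no) is light, so stress falls on the antepenult (syllable 7, gas).
Primary stress: syllable 7 → pa.mos.po.pi.tri.ki:r.ˈgas.no.ba.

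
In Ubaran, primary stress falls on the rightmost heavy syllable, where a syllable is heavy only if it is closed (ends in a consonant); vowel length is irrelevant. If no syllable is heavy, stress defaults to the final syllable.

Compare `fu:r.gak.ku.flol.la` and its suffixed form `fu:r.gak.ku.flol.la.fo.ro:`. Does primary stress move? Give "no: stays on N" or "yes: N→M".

no: stays on 4

Base `fu:r.gak.ku.flol.la` (5 syllables):
  Weights: 1 fu:r H, 2 gak H, 3 ku L, 4 flol H, 5 la L.
  Heavy syllables in the domain: 1, 2, 4. The rightmost is syllable 4 (flol).
  → primary stress on syllable 4.
Suffixed `fu:r.gak.ku.flol.la.fo.ro:` (7 syllables):
  Weights: 1 fu:r H, 2 gak H, 3 ku L, 4 flol H, 5 la L, 6 fo L, 7 ro: L.
  Heavy syllables in the domain: 1, 2, 4. The rightmost is syllable 4 (flol).
  → primary stress on syllable 4.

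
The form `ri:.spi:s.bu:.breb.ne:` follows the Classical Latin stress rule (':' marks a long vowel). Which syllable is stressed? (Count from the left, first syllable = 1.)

4

Classical Latin: stress the penult if heavy (long vowel or closed), else the antepenult.
Weights: 3 bu: H, 4 breb H, 5 ne: H.
The penult (syllable 4, breb) is heavy, so it takes stress.
Stress on syllable 4: ri:.spi:s.bu:.ˈbreb.ne:.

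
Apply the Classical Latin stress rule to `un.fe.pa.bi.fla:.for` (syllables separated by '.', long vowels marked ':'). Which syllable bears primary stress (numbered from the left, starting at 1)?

Classical Latin: stress the penult if heavy (long vowel or closed), else the antepenult.
Weights: 4 bi L, 5 fla: H, 6 for H.
The penult (syllable 5, fla:) is heavy, so it takes stress.
Stress on syllable 5: un.fe.pa.bi.ˈfla:.for.

5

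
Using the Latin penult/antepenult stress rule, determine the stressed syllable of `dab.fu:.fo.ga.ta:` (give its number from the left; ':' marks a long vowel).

Classical Latin: stress the penult if heavy (long vowel or closed), else the antepenult.
Weights: 3 fo L, 4 ga L, 5 ta: H.
The penult (syllable 4, ga) is light, so stress falls on the antepenult (syllable 3, fo).
Stress on syllable 3: dab.fu:.ˈfo.ga.ta:.

3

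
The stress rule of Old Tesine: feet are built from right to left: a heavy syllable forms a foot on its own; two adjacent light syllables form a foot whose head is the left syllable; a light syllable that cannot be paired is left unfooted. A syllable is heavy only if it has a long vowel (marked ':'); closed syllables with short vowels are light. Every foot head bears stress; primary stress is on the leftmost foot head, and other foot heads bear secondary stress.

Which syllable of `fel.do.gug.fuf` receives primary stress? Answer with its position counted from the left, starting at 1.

1

Weights: 1 fel L, 2 do L, 3 gug L, 4 fuf L.
Parse right to left (heavy = foot alone; LL = one foot; stranded L unfooted): (ˈfel.do) (ˈgug.fuf).
Foot heads: 1, 3.
Primary stress on the leftmost head = syllable 1.
Primary stress: syllable 1 → ˈfel.do.gug.fuf.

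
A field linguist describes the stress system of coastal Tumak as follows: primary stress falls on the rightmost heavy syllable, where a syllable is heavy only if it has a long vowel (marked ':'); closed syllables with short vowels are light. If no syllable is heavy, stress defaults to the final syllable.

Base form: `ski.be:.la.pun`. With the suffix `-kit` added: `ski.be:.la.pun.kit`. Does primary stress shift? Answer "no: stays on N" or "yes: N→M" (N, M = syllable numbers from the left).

Base `ski.be:.la.pun` (4 syllables):
  Weights: 1 ski L, 2 be: H, 3 la L, 4 pun L.
  Heavy syllables in the domain: 2. The rightmost is syllable 2 (be:).
  → primary stress on syllable 2.
Suffixed `ski.be:.la.pun.kit` (5 syllables):
  Weights: 1 ski L, 2 be: H, 3 la L, 4 pun L, 5 kit L.
  Heavy syllables in the domain: 2. The rightmost is syllable 2 (be:).
  → primary stress on syllable 2.

no: stays on 2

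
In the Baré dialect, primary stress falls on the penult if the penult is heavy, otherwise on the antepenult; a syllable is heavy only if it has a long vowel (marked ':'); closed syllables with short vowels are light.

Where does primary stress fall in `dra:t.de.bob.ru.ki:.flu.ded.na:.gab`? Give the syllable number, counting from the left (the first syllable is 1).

8

Weights: 7 ded L, 8 na: H, 9 gab L.
The penult (syllable 8, na:) is heavy, so it takes stress.
Primary stress: syllable 8 → dra:t.de.bob.ru.ki:.flu.ded.ˈna:.gab.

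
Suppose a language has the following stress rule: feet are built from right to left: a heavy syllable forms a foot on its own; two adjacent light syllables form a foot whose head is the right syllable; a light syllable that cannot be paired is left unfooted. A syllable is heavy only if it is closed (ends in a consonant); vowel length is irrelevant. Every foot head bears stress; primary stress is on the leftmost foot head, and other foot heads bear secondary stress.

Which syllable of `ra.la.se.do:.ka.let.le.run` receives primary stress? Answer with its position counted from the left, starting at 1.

3

Weights: 1 ra L, 2 la L, 3 se L, 4 do: L, 5 ka L, 6 let H, 7 le L, 8 run H.
Parse right to left (heavy = foot alone; LL = one foot; stranded L unfooted): ra (la.ˈse) (do:.ˈka) (ˈlet) le (ˈrun).
Foot heads: 3, 5, 6, 8.
Primary stress on the leftmost head = syllable 3.
Primary stress: syllable 3 → ra.la.ˈse.do:.ka.let.le.run.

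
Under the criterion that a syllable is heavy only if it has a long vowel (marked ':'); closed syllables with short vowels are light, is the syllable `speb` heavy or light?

light

`speb`: short vowel, closed (coda /b/). Short vowel → light.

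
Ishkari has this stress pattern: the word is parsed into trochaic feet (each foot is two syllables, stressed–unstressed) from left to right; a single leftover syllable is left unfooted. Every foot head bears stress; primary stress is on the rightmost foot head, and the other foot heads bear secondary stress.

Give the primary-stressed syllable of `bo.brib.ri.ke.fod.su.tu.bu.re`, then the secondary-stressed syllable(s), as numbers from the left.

primary 7, secondary 1, 3, 5

Parse left to right into trochaic (ˈσσ) feet: (ˈbo.brib) (ˈri.ke) (ˈfod.su) (ˈtu.bu) re. Syllable 9 is left unfooted.
Foot heads (stressed positions): 1, 3, 5, 7.
End Rule Rightmost: primary stress on the rightmost head = syllable 7.
Secondary stress on 1, 3, 5: ˌbo.brib.ˌri.ke.ˌfod.su.ˈtu.bu.re.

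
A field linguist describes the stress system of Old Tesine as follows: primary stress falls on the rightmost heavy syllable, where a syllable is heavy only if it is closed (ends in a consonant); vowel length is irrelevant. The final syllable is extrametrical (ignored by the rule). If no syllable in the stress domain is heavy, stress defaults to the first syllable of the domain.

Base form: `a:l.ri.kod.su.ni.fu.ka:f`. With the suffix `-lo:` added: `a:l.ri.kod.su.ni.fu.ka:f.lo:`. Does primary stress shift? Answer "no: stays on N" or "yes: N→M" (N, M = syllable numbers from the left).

Base `a:l.ri.kod.su.ni.fu.ka:f` (7 syllables):
  The final syllable (7, ka:f) is extrametrical; the stress domain is syllables 1–6.
  Weights: 1 a:l H, 2 ri L, 3 kod H, 4 su L, 5 ni L, 6 fu L.
  Heavy syllables in the domain: 1, 3. The rightmost is syllable 3 (kod).
  → primary stress on syllable 3.
Suffixed `a:l.ri.kod.su.ni.fu.ka:f.lo:` (8 syllables):
  The final syllable (8, lo:) is extrametrical; the stress domain is syllables 1–7.
  Weights: 1 a:l H, 2 ri L, 3 kod H, 4 su L, 5 ni L, 6 fu L, 7 ka:f H.
  Heavy syllables in the domain: 1, 3, 7. The rightmost is syllable 7 (ka:f).
  → primary stress on syllable 7.

yes: 3→7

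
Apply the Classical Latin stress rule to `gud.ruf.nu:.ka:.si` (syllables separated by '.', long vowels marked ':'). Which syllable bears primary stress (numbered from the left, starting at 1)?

Classical Latin: stress the penult if heavy (long vowel or closed), else the antepenult.
Weights: 3 nu: H, 4 ka: H, 5 si L.
The penult (syllable 4, ka:) is heavy, so it takes stress.
Stress on syllable 4: gud.ruf.nu:.ˈka:.si.

4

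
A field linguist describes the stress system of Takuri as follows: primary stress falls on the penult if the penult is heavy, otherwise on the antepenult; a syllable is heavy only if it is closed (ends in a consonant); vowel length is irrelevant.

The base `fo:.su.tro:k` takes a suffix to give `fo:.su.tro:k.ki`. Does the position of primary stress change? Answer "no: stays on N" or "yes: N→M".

Base `fo:.su.tro:k` (3 syllables):
  Weights: 1 fo: L, 2 su L, 3 tro:k H.
  The penult (syllable 2, su) is light, so stress falls on the antepenult (syllable 1, fo:).
  → primary stress on syllable 1.
Suffixed `fo:.su.tro:k.ki` (4 syllables):
  Weights: 2 su L, 3 tro:k H, 4 ki L.
  The penult (syllable 3, tro:k) is heavy, so it takes stress.
  → primary stress on syllable 3.

yes: 1→3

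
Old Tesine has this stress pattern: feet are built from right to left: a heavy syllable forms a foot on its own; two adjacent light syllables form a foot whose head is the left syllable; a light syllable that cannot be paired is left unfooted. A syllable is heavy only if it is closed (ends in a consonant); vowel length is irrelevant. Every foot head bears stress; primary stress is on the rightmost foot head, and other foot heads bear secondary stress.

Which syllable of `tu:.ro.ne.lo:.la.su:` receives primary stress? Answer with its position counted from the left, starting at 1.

Weights: 1 tu: L, 2 ro L, 3 ne L, 4 lo: L, 5 la L, 6 su: L.
Parse right to left (heavy = foot alone; LL = one foot; stranded L unfooted): (ˈtu:.ro) (ˈne.lo:) (ˈla.su:).
Foot heads: 1, 3, 5.
Primary stress on the rightmost head = syllable 5.
Primary stress: syllable 5 → tu:.ro.ne.lo:.ˈla.su:.

5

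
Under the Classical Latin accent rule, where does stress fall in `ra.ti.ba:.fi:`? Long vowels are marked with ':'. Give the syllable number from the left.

3

Classical Latin: stress the penult if heavy (long vowel or closed), else the antepenult.
Weights: 2 ti L, 3 ba: H, 4 fi: H.
The penult (syllable 3, ba:) is heavy, so it takes stress.
Stress on syllable 3: ra.ti.ˈba:.fi:.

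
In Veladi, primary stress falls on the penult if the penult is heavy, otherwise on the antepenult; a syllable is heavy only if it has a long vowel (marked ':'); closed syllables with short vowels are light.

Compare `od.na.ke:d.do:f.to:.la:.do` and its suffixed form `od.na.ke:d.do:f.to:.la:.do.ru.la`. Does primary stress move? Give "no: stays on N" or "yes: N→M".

Base `od.na.ke:d.do:f.to:.la:.do` (7 syllables):
  Weights: 5 to: H, 6 la: H, 7 do L.
  The penult (syllable 6, la:) is heavy, so it takes stress.
  → primary stress on syllable 6.
Suffixed `od.na.ke:d.do:f.to:.la:.do.ru.la` (9 syllables):
  Weights: 7 do L, 8 ru L, 9 la L.
  The penult (syllable 8, ru) is light, so stress falls on the antepenult (syllable 7, do).
  → primary stress on syllable 7.

yes: 6→7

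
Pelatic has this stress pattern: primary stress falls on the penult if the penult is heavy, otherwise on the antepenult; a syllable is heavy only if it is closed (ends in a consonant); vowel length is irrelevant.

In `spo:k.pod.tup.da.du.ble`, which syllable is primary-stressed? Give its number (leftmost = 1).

Weights: 4 da L, 5 du L, 6 ble L.
The penult (syllable 5, du) is light, so stress falls on the antepenult (syllable 4, da).
Primary stress: syllable 4 → spo:k.pod.tup.ˈda.du.ble.

4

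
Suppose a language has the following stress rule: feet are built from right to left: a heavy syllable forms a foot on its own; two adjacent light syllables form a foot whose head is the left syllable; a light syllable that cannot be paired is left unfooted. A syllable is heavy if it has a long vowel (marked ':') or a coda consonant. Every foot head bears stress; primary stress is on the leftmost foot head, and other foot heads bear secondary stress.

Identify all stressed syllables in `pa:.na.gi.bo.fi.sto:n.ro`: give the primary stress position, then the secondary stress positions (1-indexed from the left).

Weights: 1 pa: H, 2 na L, 3 gi L, 4 bo L, 5 fi L, 6 sto:n H, 7 ro L.
Parse right to left (heavy = foot alone; LL = one foot; stranded L unfooted): (ˈpa:) (ˈna.gi) (ˈbo.fi) (ˈsto:n) ro.
Foot heads: 1, 2, 4, 6.
Primary stress on the leftmost head = syllable 1.
Secondary stress on 2, 4, 6: ˈpa:.ˌna.gi.ˌbo.fi.ˌsto:n.ro.

primary 1, secondary 2, 4, 6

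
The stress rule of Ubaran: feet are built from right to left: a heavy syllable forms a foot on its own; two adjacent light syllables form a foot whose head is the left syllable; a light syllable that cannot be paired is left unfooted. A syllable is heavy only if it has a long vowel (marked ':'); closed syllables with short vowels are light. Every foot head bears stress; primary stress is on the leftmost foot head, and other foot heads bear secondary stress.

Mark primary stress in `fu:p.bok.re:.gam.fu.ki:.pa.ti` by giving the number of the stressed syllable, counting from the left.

Weights: 1 fu:p H, 2 bok L, 3 re: H, 4 gam L, 5 fu L, 6 ki: H, 7 pa L, 8 ti L.
Parse right to left (heavy = foot alone; LL = one foot; stranded L unfooted): (ˈfu:p) bok (ˈre:) (ˈgam.fu) (ˈki:) (ˈpa.ti).
Foot heads: 1, 3, 4, 6, 7.
Primary stress on the leftmost head = syllable 1.
Primary stress: syllable 1 → ˈfu:p.bok.re:.gam.fu.ki:.pa.ti.

1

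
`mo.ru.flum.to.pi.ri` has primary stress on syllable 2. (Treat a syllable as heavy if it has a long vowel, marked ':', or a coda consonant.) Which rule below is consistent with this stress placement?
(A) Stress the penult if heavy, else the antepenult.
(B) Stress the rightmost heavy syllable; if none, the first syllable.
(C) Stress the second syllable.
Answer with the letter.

Rule A → syllable 4 (observed: 2).
Rule B → syllable 3 (observed: 2).
Rule C → syllable 2 ✓.

C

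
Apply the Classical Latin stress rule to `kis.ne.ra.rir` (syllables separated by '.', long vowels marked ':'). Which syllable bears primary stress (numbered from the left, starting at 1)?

Classical Latin: stress the penult if heavy (long vowel or closed), else the antepenult.
Weights: 2 ne L, 3 ra L, 4 rir H.
The penult (syllable 3, ra) is light, so stress falls on the antepenult (syllable 2, ne).
Stress on syllable 2: kis.ˈne.ra.rir.

2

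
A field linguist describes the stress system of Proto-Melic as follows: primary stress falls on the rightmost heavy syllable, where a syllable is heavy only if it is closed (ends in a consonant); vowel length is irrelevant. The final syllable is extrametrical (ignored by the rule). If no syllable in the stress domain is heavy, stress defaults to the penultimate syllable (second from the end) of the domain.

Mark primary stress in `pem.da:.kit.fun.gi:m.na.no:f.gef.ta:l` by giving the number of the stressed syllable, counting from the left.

The final syllable (9, ta:l) is extrametrical; the stress domain is syllables 1–8.
Weights: 1 pem H, 2 da: L, 3 kit H, 4 fun H, 5 gi:m H, 6 na L, 7 no:f H, 8 gef H.
Heavy syllables in the domain: 1, 3, 4, 5, 7, 8. The rightmost is syllable 8 (gef).
Primary stress: syllable 8 → pem.da:.kit.fun.gi:m.na.no:f.ˈgef.ta:l.

8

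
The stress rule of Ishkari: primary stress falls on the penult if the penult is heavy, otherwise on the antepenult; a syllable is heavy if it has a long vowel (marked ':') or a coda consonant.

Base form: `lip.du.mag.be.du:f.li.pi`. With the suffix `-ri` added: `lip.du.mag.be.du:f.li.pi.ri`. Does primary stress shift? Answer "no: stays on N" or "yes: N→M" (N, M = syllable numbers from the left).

Base `lip.du.mag.be.du:f.li.pi` (7 syllables):
  Weights: 5 du:f H, 6 li L, 7 pi L.
  The penult (syllable 6, li) is light, so stress falls on the antepenult (syllable 5, du:f).
  → primary stress on syllable 5.
Suffixed `lip.du.mag.be.du:f.li.pi.ri` (8 syllables):
  Weights: 6 li L, 7 pi L, 8 ri L.
  The penult (syllable 7, pi) is light, so stress falls on the antepenult (syllable 6, li).
  → primary stress on syllable 6.

yes: 5→6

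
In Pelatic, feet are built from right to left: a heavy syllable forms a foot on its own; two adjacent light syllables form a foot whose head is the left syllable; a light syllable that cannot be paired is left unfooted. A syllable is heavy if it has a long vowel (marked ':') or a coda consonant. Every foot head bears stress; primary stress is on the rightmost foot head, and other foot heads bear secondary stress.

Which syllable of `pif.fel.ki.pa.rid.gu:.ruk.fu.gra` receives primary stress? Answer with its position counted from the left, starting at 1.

8

Weights: 1 pif H, 2 fel H, 3 ki L, 4 pa L, 5 rid H, 6 gu: H, 7 ruk H, 8 fu L, 9 gra L.
Parse right to left (heavy = foot alone; LL = one foot; stranded L unfooted): (ˈpif) (ˈfel) (ˈki.pa) (ˈrid) (ˈgu:) (ˈruk) (ˈfu.gra).
Foot heads: 1, 2, 3, 5, 6, 7, 8.
Primary stress on the rightmost head = syllable 8.
Primary stress: syllable 8 → pif.fel.ki.pa.rid.gu:.ruk.ˈfu.gra.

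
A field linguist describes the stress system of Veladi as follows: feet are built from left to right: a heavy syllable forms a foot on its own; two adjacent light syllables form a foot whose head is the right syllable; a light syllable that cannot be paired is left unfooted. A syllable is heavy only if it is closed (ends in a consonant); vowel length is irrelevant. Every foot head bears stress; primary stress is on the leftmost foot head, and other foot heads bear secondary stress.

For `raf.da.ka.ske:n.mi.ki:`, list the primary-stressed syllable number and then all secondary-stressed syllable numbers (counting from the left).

Weights: 1 raf H, 2 da L, 3 ka L, 4 ske:n H, 5 mi L, 6 ki: L.
Parse left to right (heavy = foot alone; LL = one foot; stranded L unfooted): (ˈraf) (da.ˈka) (ˈske:n) (mi.ˈki:).
Foot heads: 1, 3, 4, 6.
Primary stress on the leftmost head = syllable 1.
Secondary stress on 3, 4, 6: ˈraf.da.ˌka.ˌske:n.mi.ˌki:.

primary 1, secondary 3, 4, 6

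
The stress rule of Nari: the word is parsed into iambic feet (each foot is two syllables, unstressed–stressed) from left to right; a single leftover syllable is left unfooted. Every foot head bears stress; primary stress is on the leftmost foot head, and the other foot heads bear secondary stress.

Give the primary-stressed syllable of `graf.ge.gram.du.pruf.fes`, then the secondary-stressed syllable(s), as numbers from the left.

Parse left to right into iambic (σˈσ) feet: (graf.ˈge) (gram.ˈdu) (pruf.ˈfes).
Foot heads (stressed positions): 2, 4, 6.
End Rule Leftmost: primary stress on the leftmost head = syllable 2.
Secondary stress on 4, 6: graf.ˈge.gram.ˌdu.pruf.ˌfes.

primary 2, secondary 4, 6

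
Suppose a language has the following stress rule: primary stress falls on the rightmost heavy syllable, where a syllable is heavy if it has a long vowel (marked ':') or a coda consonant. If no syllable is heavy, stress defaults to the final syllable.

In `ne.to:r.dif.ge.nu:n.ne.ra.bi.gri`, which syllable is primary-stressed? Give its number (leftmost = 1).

5

Weights: 1 ne L, 2 to:r H, 3 dif H, 4 ge L, 5 nu:n H, 6 ne L, 7 ra L, 8 bi L, 9 gri L.
Heavy syllables in the domain: 2, 3, 5. The rightmost is syllable 5 (nu:n).
Primary stress: syllable 5 → ne.to:r.dif.ge.ˈnu:n.ne.ra.bi.gri.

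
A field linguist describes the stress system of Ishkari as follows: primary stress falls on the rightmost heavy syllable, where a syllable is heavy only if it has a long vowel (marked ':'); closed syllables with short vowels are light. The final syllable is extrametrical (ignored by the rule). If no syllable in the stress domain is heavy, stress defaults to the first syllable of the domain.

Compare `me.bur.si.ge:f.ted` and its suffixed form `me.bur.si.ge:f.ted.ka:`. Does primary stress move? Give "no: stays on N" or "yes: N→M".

Base `me.bur.si.ge:f.ted` (5 syllables):
  The final syllable (5, ted) is extrametrical; the stress domain is syllables 1–4.
  Weights: 1 me L, 2 bur L, 3 si L, 4 ge:f H.
  Heavy syllables in the domain: 4. The rightmost is syllable 4 (ge:f).
  → primary stress on syllable 4.
Suffixed `me.bur.si.ge:f.ted.ka:` (6 syllables):
  The final syllable (6, ka:) is extrametrical; the stress domain is syllables 1–5.
  Weights: 1 me L, 2 bur L, 3 si L, 4 ge:f H, 5 ted L.
  Heavy syllables in the domain: 4. The rightmost is syllable 4 (ge:f).
  → primary stress on syllable 4.

no: stays on 4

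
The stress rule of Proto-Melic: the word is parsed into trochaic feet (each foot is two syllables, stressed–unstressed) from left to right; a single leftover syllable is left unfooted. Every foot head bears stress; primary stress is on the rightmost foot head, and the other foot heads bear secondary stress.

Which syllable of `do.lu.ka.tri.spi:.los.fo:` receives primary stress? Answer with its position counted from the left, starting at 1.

5

Parse left to right into trochaic (ˈσσ) feet: (ˈdo.lu) (ˈka.tri) (ˈspi:.los) fo:. Syllable 7 is left unfooted.
Foot heads (stressed positions): 1, 3, 5.
End Rule Rightmost: primary stress on the rightmost head = syllable 5.
Primary stress: syllable 5 → do.lu.ka.tri.ˈspi:.los.fo:.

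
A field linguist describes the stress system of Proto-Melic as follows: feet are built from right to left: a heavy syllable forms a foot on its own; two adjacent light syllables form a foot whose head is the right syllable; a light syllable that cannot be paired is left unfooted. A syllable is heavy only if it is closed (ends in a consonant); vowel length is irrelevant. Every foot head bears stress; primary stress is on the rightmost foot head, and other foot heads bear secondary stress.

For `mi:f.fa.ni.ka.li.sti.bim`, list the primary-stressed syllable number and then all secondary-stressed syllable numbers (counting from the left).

Weights: 1 mi:f H, 2 fa L, 3 ni L, 4 ka L, 5 li L, 6 sti L, 7 bim H.
Parse right to left (heavy = foot alone; LL = one foot; stranded L unfooted): (ˈmi:f) fa (ni.ˈka) (li.ˈsti) (ˈbim).
Foot heads: 1, 4, 6, 7.
Primary stress on the rightmost head = syllable 7.
Secondary stress on 1, 4, 6: ˌmi:f.fa.ni.ˌka.li.ˌsti.ˈbim.

primary 7, secondary 1, 4, 6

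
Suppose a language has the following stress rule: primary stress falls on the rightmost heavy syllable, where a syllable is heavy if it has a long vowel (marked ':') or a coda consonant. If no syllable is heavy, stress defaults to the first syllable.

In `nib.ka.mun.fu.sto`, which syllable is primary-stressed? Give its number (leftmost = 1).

Weights: 1 nib H, 2 ka L, 3 mun H, 4 fu L, 5 sto L.
Heavy syllables in the domain: 1, 3. The rightmost is syllable 3 (mun).
Primary stress: syllable 3 → nib.ka.ˈmun.fu.sto.

3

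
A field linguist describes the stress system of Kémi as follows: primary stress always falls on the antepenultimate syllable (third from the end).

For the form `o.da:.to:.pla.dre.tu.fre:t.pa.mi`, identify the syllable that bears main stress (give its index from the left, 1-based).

7

The word has 9 syllables; the antepenultimate syllable (third from the end) is syllable 7 (fre:t).
Primary stress: syllable 7 → o.da:.to:.pla.dre.tu.ˈfre:t.pa.mi.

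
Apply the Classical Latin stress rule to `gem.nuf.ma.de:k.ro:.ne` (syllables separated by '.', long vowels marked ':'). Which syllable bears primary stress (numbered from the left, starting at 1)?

Classical Latin: stress the penult if heavy (long vowel or closed), else the antepenult.
Weights: 4 de:k H, 5 ro: H, 6 ne L.
The penult (syllable 5, ro:) is heavy, so it takes stress.
Stress on syllable 5: gem.nuf.ma.de:k.ˈro:.ne.

5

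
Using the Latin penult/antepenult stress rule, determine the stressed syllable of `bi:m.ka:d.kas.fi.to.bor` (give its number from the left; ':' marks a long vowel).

Classical Latin: stress the penult if heavy (long vowel or closed), else the antepenult.
Weights: 4 fi L, 5 to L, 6 bor H.
The penult (syllable 5, to) is light, so stress falls on the antepenult (syllable 4, fi).
Stress on syllable 4: bi:m.ka:d.kas.ˈfi.to.bor.

4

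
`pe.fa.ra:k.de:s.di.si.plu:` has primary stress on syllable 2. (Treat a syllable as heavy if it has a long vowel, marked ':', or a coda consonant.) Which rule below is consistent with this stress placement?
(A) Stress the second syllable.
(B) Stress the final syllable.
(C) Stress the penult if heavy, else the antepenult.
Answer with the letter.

Rule A → syllable 2 ✓.
Rule B → syllable 7 (observed: 2).
Rule C → syllable 5 (observed: 2).

A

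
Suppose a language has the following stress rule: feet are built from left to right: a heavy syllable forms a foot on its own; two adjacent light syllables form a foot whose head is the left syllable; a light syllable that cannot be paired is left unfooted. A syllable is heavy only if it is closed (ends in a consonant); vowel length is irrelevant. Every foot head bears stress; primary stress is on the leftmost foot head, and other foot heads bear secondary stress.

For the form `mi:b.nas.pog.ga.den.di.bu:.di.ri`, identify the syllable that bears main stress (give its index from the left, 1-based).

1

Weights: 1 mi:b H, 2 nas H, 3 pog H, 4 ga L, 5 den H, 6 di L, 7 bu: L, 8 di L, 9 ri L.
Parse left to right (heavy = foot alone; LL = one foot; stranded L unfooted): (ˈmi:b) (ˈnas) (ˈpog) ga (ˈden) (ˈdi.bu:) (ˈdi.ri).
Foot heads: 1, 2, 3, 5, 6, 8.
Primary stress on the leftmost head = syllable 1.
Primary stress: syllable 1 → ˈmi:b.nas.pog.ga.den.di.bu:.di.ri.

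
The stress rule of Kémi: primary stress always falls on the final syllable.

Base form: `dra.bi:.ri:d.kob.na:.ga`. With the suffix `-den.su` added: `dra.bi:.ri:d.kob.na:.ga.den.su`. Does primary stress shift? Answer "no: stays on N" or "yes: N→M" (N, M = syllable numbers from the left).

yes: 6→8

Base `dra.bi:.ri:d.kob.na:.ga` (6 syllables):
  The word has 6 syllables; the final syllable is syllable 6 (ga).
  → primary stress on syllable 6.
Suffixed `dra.bi:.ri:d.kob.na:.ga.den.su` (8 syllables):
  The word has 8 syllables; the final syllable is syllable 8 (su).
  → primary stress on syllable 8.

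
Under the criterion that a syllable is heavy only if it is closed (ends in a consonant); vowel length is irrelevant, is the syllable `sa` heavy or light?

light

`sa`: short vowel, open (no coda). Open (no coda) → light.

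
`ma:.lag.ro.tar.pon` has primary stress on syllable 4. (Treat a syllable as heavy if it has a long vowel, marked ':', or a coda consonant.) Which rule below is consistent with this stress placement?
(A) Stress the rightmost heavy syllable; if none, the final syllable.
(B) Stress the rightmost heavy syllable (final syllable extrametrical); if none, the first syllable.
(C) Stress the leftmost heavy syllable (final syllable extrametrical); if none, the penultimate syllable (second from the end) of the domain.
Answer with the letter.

Rule A → syllable 5 (observed: 4).
Rule B → syllable 4 ✓.
Rule C → syllable 1 (observed: 4).

B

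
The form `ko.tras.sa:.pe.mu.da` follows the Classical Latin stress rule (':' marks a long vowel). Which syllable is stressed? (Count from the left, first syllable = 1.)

Classical Latin: stress the penult if heavy (long vowel or closed), else the antepenult.
Weights: 4 pe L, 5 mu L, 6 da L.
The penult (syllable 5, mu) is light, so stress falls on the antepenult (syllable 4, pe).
Stress on syllable 4: ko.tras.sa:.ˈpe.mu.da.

4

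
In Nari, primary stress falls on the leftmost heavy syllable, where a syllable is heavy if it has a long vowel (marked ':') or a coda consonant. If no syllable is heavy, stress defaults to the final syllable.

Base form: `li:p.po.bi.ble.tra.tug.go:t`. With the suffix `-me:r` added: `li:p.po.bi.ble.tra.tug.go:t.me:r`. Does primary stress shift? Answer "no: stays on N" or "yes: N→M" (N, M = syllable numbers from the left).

Base `li:p.po.bi.ble.tra.tug.go:t` (7 syllables):
  Weights: 1 li:p H, 2 po L, 3 bi L, 4 ble L, 5 tra L, 6 tug H, 7 go:t H.
  Heavy syllables in the domain: 1, 6, 7. The leftmost is syllable 1 (li:p).
  → primary stress on syllable 1.
Suffixed `li:p.po.bi.ble.tra.tug.go:t.me:r` (8 syllables):
  Weights: 1 li:p H, 2 po L, 3 bi L, 4 ble L, 5 tra L, 6 tug H, 7 go:t H, 8 me:r H.
  Heavy syllables in the domain: 1, 6, 7, 8. The leftmost is syllable 1 (li:p).
  → primary stress on syllable 1.

no: stays on 1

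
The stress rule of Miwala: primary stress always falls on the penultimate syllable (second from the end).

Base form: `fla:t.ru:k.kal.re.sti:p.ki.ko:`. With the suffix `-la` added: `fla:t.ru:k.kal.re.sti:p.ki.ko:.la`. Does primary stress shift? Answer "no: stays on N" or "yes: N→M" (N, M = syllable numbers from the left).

Base `fla:t.ru:k.kal.re.sti:p.ki.ko:` (7 syllables):
  The word has 7 syllables; the penultimate syllable (second from the end) is syllable 6 (ki).
  → primary stress on syllable 6.
Suffixed `fla:t.ru:k.kal.re.sti:p.ki.ko:.la` (8 syllables):
  The word has 8 syllables; the penultimate syllable (second from the end) is syllable 7 (ko:).
  → primary stress on syllable 7.

yes: 6→7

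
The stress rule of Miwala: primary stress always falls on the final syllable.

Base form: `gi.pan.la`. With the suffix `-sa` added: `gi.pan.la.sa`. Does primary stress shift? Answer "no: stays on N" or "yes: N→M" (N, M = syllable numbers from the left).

yes: 3→4

Base `gi.pan.la` (3 syllables):
  The word has 3 syllables; the final syllable is syllable 3 (la).
  → primary stress on syllable 3.
Suffixed `gi.pan.la.sa` (4 syllables):
  The word has 4 syllables; the final syllable is syllable 4 (sa).
  → primary stress on syllable 4.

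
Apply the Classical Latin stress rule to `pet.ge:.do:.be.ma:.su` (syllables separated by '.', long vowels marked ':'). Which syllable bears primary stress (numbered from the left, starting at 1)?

Classical Latin: stress the penult if heavy (long vowel or closed), else the antepenult.
Weights: 4 be L, 5 ma: H, 6 su L.
The penult (syllable 5, ma:) is heavy, so it takes stress.
Stress on syllable 5: pet.ge:.do:.be.ˈma:.su.

5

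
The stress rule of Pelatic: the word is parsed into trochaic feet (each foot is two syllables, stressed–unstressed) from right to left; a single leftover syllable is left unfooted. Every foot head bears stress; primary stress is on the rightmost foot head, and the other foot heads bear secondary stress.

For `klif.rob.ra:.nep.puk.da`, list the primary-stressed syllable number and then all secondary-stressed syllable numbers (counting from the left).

Parse right to left into trochaic (ˈσσ) feet: (ˈklif.rob) (ˈra:.nep) (ˈpuk.da).
Foot heads (stressed positions): 1, 3, 5.
End Rule Rightmost: primary stress on the rightmost head = syllable 5.
Secondary stress on 1, 3: ˌklif.rob.ˌra:.nep.ˈpuk.da.

primary 5, secondary 1, 3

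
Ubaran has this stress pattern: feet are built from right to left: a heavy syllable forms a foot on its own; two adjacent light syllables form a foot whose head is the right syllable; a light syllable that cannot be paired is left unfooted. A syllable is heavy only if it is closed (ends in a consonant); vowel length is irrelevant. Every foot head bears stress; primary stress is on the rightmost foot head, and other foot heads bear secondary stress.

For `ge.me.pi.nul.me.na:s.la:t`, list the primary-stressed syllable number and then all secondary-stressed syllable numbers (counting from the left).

primary 7, secondary 3, 4, 6

Weights: 1 ge L, 2 me L, 3 pi L, 4 nul H, 5 me L, 6 na:s H, 7 la:t H.
Parse right to left (heavy = foot alone; LL = one foot; stranded L unfooted): ge (me.ˈpi) (ˈnul) me (ˈna:s) (ˈla:t).
Foot heads: 3, 4, 6, 7.
Primary stress on the rightmost head = syllable 7.
Secondary stress on 3, 4, 6: ge.me.ˌpi.ˌnul.me.ˌna:s.ˈla:t.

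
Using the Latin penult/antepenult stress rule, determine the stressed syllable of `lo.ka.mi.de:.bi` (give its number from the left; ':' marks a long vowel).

Classical Latin: stress the penult if heavy (long vowel or closed), else the antepenult.
Weights: 3 mi L, 4 de: H, 5 bi L.
The penult (syllable 4, de:) is heavy, so it takes stress.
Stress on syllable 4: lo.ka.mi.ˈde:.bi.

4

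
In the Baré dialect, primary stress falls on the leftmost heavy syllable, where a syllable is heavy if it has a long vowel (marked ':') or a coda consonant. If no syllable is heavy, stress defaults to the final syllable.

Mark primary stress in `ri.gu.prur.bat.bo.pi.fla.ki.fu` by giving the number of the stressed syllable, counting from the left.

3

Weights: 1 ri L, 2 gu L, 3 prur H, 4 bat H, 5 bo L, 6 pi L, 7 fla L, 8 ki L, 9 fu L.
Heavy syllables in the domain: 3, 4. The leftmost is syllable 3 (prur).
Primary stress: syllable 3 → ri.gu.ˈprur.bat.bo.pi.fla.ki.fu.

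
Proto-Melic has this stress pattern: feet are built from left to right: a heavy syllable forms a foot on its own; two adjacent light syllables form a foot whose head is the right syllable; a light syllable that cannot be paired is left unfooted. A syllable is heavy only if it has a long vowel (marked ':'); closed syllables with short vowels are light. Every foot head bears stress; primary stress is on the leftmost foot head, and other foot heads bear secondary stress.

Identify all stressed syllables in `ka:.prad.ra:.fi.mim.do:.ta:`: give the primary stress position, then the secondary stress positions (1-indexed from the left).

Weights: 1 ka: H, 2 prad L, 3 ra: H, 4 fi L, 5 mim L, 6 do: H, 7 ta: H.
Parse left to right (heavy = foot alone; LL = one foot; stranded L unfooted): (ˈka:) prad (ˈra:) (fi.ˈmim) (ˈdo:) (ˈta:).
Foot heads: 1, 3, 5, 6, 7.
Primary stress on the leftmost head = syllable 1.
Secondary stress on 3, 5, 6, 7: ˈka:.prad.ˌra:.fi.ˌmim.ˌdo:.ˌta:.

primary 1, secondary 3, 5, 6, 7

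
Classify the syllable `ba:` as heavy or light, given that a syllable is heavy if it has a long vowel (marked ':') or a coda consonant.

`ba:`: long vowel, open (no coda). Long vowel → heavy.

heavy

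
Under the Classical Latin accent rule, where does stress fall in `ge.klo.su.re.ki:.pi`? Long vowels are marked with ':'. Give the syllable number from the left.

Classical Latin: stress the penult if heavy (long vowel or closed), else the antepenult.
Weights: 4 re L, 5 ki: H, 6 pi L.
The penult (syllable 5, ki:) is heavy, so it takes stress.
Stress on syllable 5: ge.klo.su.re.ˈki:.pi.

5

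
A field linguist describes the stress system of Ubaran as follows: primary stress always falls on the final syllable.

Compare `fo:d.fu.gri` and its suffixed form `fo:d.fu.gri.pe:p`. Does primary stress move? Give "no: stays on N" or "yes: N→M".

yes: 3→4

Base `fo:d.fu.gri` (3 syllables):
  The word has 3 syllables; the final syllable is syllable 3 (gri).
  → primary stress on syllable 3.
Suffixed `fo:d.fu.gri.pe:p` (4 syllables):
  The word has 4 syllables; the final syllable is syllable 4 (pe:p).
  → primary stress on syllable 4.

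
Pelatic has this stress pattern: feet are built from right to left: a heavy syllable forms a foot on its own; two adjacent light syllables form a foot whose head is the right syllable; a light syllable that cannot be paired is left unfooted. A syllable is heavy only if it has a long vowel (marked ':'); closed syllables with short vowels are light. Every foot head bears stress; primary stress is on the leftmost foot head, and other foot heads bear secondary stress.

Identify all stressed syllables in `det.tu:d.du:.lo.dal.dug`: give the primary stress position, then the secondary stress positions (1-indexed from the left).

Weights: 1 det L, 2 tu:d H, 3 du: H, 4 lo L, 5 dal L, 6 dug L.
Parse right to left (heavy = foot alone; LL = one foot; stranded L unfooted): det (ˈtu:d) (ˈdu:) lo (dal.ˈdug).
Foot heads: 2, 3, 6.
Primary stress on the leftmost head = syllable 2.
Secondary stress on 3, 6: det.ˈtu:d.ˌdu:.lo.dal.ˌdug.

primary 2, secondary 3, 6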